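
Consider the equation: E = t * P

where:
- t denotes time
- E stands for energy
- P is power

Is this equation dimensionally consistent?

Yes

t (time) has dimensions [T].
E (energy) has dimensions [L^2 M T^-2].
P (power) has dimensions [L^2 M T^-3].

Left side: [L^2 M T^-2]
Right side: [L^2 M T^-2]

Both sides have the same dimensions, so the equation is dimensionally consistent.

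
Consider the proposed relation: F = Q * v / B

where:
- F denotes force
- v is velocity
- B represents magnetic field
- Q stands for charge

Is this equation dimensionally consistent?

No

F (force) has dimensions [L M T^-2].
v (velocity) has dimensions [L T^-1].
B (magnetic field) has dimensions [I^-1 M T^-2].
Q (charge) has dimensions [I T].

Left side: [L M T^-2]
Right side: [I^2 L M^-1 T^2]

The two sides have different dimensions, so the equation is NOT dimensionally consistent.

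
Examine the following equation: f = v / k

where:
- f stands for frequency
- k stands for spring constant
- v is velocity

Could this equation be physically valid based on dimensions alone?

No

f (frequency) has dimensions [T^-1].
k (spring constant) has dimensions [M T^-2].
v (velocity) has dimensions [L T^-1].

Left side: [T^-1]
Right side: [L M^-1 T]

The two sides have different dimensions, so the equation is NOT dimensionally consistent.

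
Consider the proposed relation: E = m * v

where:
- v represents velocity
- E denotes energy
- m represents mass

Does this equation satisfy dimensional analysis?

No

v (velocity) has dimensions [L T^-1].
E (energy) has dimensions [L^2 M T^-2].
m (mass) has dimensions [M].

Left side: [L^2 M T^-2]
Right side: [L M T^-1]

The two sides have different dimensions, so the equation is NOT dimensionally consistent.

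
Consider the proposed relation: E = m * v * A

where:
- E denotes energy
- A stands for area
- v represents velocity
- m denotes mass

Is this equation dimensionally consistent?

No

E (energy) has dimensions [L^2 M T^-2].
A (area) has dimensions [L^2].
v (velocity) has dimensions [L T^-1].
m (mass) has dimensions [M].

Left side: [L^2 M T^-2]
Right side: [L^3 M T^-1]

The two sides have different dimensions, so the equation is NOT dimensionally consistent.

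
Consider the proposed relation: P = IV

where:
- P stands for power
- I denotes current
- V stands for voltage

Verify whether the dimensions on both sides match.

Yes

P (power) has dimensions [L^2 M T^-3].
I (current) has dimensions [I].
V (voltage) has dimensions [I^-1 L^2 M T^-3].

Left side: [L^2 M T^-3]
Right side: [L^2 M T^-3]

Both sides have the same dimensions, so the equation is dimensionally consistent.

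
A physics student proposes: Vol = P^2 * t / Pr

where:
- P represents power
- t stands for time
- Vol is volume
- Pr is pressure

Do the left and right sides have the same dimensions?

No

P (power) has dimensions [L^2 M T^-3].
t (time) has dimensions [T].
Vol (volume) has dimensions [L^3].
Pr (pressure) has dimensions [L^-1 M T^-2].

Left side: [L^3]
Right side: [L^5 M T^-3]

The two sides have different dimensions, so the equation is NOT dimensionally consistent.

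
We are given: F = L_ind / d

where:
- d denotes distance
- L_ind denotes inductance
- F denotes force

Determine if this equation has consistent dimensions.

No

d (distance) has dimensions [L].
L_ind (inductance) has dimensions [I^-2 L^2 M T^-2].
F (force) has dimensions [L M T^-2].

Left side: [L M T^-2]
Right side: [I^-2 L M T^-2]

The two sides have different dimensions, so the equation is NOT dimensionally consistent.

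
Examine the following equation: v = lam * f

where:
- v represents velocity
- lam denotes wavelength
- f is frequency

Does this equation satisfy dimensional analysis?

Yes

v (velocity) has dimensions [L T^-1].
lam (wavelength) has dimensions [L].
f (frequency) has dimensions [T^-1].

Left side: [L T^-1]
Right side: [L T^-1]

Both sides have the same dimensions, so the equation is dimensionally consistent.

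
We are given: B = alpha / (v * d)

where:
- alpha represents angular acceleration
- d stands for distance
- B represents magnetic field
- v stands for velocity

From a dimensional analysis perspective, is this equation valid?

No

alpha (angular acceleration) has dimensions [T^-2].
d (distance) has dimensions [L].
B (magnetic field) has dimensions [I^-1 M T^-2].
v (velocity) has dimensions [L T^-1].

Left side: [I^-1 M T^-2]
Right side: [L^-2 T^-1]

The two sides have different dimensions, so the equation is NOT dimensionally consistent.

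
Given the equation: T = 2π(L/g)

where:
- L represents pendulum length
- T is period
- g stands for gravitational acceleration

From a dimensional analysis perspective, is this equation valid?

No

L (pendulum length) has dimensions [L].
T (period) has dimensions [T].
g (gravitational acceleration) has dimensions [L T^-2].

Left side: [T]
Right side: [T^2]

The two sides have different dimensions, so the equation is NOT dimensionally consistent.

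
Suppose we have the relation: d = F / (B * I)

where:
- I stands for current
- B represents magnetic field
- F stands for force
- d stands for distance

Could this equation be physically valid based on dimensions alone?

Yes

I (current) has dimensions [I].
B (magnetic field) has dimensions [I^-1 M T^-2].
F (force) has dimensions [L M T^-2].
d (distance) has dimensions [L].

Left side: [L]
Right side: [L]

Both sides have the same dimensions, so the equation is dimensionally consistent.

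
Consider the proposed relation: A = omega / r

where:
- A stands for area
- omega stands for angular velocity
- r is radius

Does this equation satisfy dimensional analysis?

No

A (area) has dimensions [L^2].
omega (angular velocity) has dimensions [T^-1].
r (radius) has dimensions [L].

Left side: [L^2]
Right side: [L^-1 T^-1]

The two sides have different dimensions, so the equation is NOT dimensionally consistent.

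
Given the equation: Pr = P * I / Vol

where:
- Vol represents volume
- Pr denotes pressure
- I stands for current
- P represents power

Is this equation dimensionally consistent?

No

Vol (volume) has dimensions [L^3].
Pr (pressure) has dimensions [L^-1 M T^-2].
I (current) has dimensions [I].
P (power) has dimensions [L^2 M T^-3].

Left side: [L^-1 M T^-2]
Right side: [I L^-1 M T^-3]

The two sides have different dimensions, so the equation is NOT dimensionally consistent.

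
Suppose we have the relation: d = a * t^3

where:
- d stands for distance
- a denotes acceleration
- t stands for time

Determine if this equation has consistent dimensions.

No

d (distance) has dimensions [L].
a (acceleration) has dimensions [L T^-2].
t (time) has dimensions [T].

Left side: [L]
Right side: [L T]

The two sides have different dimensions, so the equation is NOT dimensionally consistent.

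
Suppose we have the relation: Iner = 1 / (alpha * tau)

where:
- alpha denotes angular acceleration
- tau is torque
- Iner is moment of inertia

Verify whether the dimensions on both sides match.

No

alpha (angular acceleration) has dimensions [T^-2].
tau (torque) has dimensions [L^2 M T^-2].
Iner (moment of inertia) has dimensions [L^2 M].

Left side: [L^2 M]
Right side: [L^-2 M^-1 T^4]

The two sides have different dimensions, so the equation is NOT dimensionally consistent.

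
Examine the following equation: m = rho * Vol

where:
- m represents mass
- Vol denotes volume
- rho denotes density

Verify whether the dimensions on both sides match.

Yes

m (mass) has dimensions [M].
Vol (volume) has dimensions [L^3].
rho (density) has dimensions [L^-3 M].

Left side: [M]
Right side: [M]

Both sides have the same dimensions, so the equation is dimensionally consistent.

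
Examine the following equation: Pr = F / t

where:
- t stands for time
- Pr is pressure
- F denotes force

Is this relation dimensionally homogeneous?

No

t (time) has dimensions [T].
Pr (pressure) has dimensions [L^-1 M T^-2].
F (force) has dimensions [L M T^-2].

Left side: [L^-1 M T^-2]
Right side: [L M T^-3]

The two sides have different dimensions, so the equation is NOT dimensionally consistent.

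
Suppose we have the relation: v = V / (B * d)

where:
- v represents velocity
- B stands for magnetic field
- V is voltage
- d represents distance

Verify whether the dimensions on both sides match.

Yes

v (velocity) has dimensions [L T^-1].
B (magnetic field) has dimensions [I^-1 M T^-2].
V (voltage) has dimensions [I^-1 L^2 M T^-3].
d (distance) has dimensions [L].

Left side: [L T^-1]
Right side: [L T^-1]

Both sides have the same dimensions, so the equation is dimensionally consistent.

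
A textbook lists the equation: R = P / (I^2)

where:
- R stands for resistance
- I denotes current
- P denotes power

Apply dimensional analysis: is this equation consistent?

Yes

R (resistance) has dimensions [I^-2 L^2 M T^-3].
I (current) has dimensions [I].
P (power) has dimensions [L^2 M T^-3].

Left side: [I^-2 L^2 M T^-3]
Right side: [I^-2 L^2 M T^-3]

Both sides have the same dimensions, so the equation is dimensionally consistent.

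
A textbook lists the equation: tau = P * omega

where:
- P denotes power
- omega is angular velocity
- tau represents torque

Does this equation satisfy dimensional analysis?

No

P (power) has dimensions [L^2 M T^-3].
omega (angular velocity) has dimensions [T^-1].
tau (torque) has dimensions [L^2 M T^-2].

Left side: [L^2 M T^-2]
Right side: [L^2 M T^-4]

The two sides have different dimensions, so the equation is NOT dimensionally consistent.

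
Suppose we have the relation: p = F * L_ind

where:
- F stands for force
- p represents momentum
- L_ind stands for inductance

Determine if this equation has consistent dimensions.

No

F (force) has dimensions [L M T^-2].
p (momentum) has dimensions [L M T^-1].
L_ind (inductance) has dimensions [I^-2 L^2 M T^-2].

Left side: [L M T^-1]
Right side: [I^-2 L^3 M^2 T^-4]

The two sides have different dimensions, so the equation is NOT dimensionally consistent.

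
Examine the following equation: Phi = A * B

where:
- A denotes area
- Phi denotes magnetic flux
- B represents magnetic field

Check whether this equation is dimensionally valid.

Yes

A (area) has dimensions [L^2].
Phi (magnetic flux) has dimensions [I^-1 L^2 M T^-2].
B (magnetic field) has dimensions [I^-1 M T^-2].

Left side: [I^-1 L^2 M T^-2]
Right side: [I^-1 L^2 M T^-2]

Both sides have the same dimensions, so the equation is dimensionally consistent.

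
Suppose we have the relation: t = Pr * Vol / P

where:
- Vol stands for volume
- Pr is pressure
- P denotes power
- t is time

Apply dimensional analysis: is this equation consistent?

Yes

Vol (volume) has dimensions [L^3].
Pr (pressure) has dimensions [L^-1 M T^-2].
P (power) has dimensions [L^2 M T^-3].
t (time) has dimensions [T].

Left side: [T]
Right side: [T]

Both sides have the same dimensions, so the equation is dimensionally consistent.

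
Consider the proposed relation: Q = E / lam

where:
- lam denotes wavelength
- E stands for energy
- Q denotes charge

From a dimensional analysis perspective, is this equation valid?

No

lam (wavelength) has dimensions [L].
E (energy) has dimensions [L^2 M T^-2].
Q (charge) has dimensions [I T].

Left side: [I T]
Right side: [L M T^-2]

The two sides have different dimensions, so the equation is NOT dimensionally consistent.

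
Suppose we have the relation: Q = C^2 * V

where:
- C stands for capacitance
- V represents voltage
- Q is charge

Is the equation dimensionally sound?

No

C (capacitance) has dimensions [I^2 L^-2 M^-1 T^4].
V (voltage) has dimensions [I^-1 L^2 M T^-3].
Q (charge) has dimensions [I T].

Left side: [I T]
Right side: [I^3 L^-2 M^-1 T^5]

The two sides have different dimensions, so the equation is NOT dimensionally consistent.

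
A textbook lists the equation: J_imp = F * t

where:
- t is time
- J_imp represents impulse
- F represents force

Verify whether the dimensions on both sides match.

Yes

t (time) has dimensions [T].
J_imp (impulse) has dimensions [L M T^-1].
F (force) has dimensions [L M T^-2].

Left side: [L M T^-1]
Right side: [L M T^-1]

Both sides have the same dimensions, so the equation is dimensionally consistent.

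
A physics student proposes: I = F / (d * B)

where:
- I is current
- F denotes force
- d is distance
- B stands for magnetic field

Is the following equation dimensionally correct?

Yes

I (current) has dimensions [I].
F (force) has dimensions [L M T^-2].
d (distance) has dimensions [L].
B (magnetic field) has dimensions [I^-1 M T^-2].

Left side: [I]
Right side: [I]

Both sides have the same dimensions, so the equation is dimensionally consistent.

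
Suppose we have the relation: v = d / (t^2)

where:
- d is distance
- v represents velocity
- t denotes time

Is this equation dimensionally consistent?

No

d (distance) has dimensions [L].
v (velocity) has dimensions [L T^-1].
t (time) has dimensions [T].

Left side: [L T^-1]
Right side: [L T^-2]

The two sides have different dimensions, so the equation is NOT dimensionally consistent.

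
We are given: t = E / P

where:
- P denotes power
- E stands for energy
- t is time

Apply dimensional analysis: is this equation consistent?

Yes

P (power) has dimensions [L^2 M T^-3].
E (energy) has dimensions [L^2 M T^-2].
t (time) has dimensions [T].

Left side: [T]
Right side: [T]

Both sides have the same dimensions, so the equation is dimensionally consistent.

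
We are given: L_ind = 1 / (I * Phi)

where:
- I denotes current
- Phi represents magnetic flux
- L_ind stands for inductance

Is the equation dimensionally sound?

No

I (current) has dimensions [I].
Phi (magnetic flux) has dimensions [I^-1 L^2 M T^-2].
L_ind (inductance) has dimensions [I^-2 L^2 M T^-2].

Left side: [I^-2 L^2 M T^-2]
Right side: [L^-2 M^-1 T^2]

The two sides have different dimensions, so the equation is NOT dimensionally consistent.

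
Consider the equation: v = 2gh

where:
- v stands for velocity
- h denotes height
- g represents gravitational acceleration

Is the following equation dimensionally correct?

No

v (velocity) has dimensions [L T^-1].
h (height) has dimensions [L].
g (gravitational acceleration) has dimensions [L T^-2].

Left side: [L T^-1]
Right side: [L^2 T^-2]

The two sides have different dimensions, so the equation is NOT dimensionally consistent.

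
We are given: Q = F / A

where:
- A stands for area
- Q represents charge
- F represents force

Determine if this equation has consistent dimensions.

No

A (area) has dimensions [L^2].
Q (charge) has dimensions [I T].
F (force) has dimensions [L M T^-2].

Left side: [I T]
Right side: [L^-1 M T^-2]

The two sides have different dimensions, so the equation is NOT dimensionally consistent.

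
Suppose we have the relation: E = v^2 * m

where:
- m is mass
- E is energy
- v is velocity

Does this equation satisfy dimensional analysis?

Yes

m (mass) has dimensions [M].
E (energy) has dimensions [L^2 M T^-2].
v (velocity) has dimensions [L T^-1].

Left side: [L^2 M T^-2]
Right side: [L^2 M T^-2]

Both sides have the same dimensions, so the equation is dimensionally consistent.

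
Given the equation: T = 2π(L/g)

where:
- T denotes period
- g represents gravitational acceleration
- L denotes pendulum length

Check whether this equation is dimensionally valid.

No

T (period) has dimensions [T].
g (gravitational acceleration) has dimensions [L T^-2].
L (pendulum length) has dimensions [L].

Left side: [T]
Right side: [T^2]

The two sides have different dimensions, so the equation is NOT dimensionally consistent.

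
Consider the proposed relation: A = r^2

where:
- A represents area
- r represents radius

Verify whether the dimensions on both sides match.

Yes

A (area) has dimensions [L^2].
r (radius) has dimensions [L].

Left side: [L^2]
Right side: [L^2]

Both sides have the same dimensions, so the equation is dimensionally consistent.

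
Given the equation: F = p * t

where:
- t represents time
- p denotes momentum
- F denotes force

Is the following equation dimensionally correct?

No

t (time) has dimensions [T].
p (momentum) has dimensions [L M T^-1].
F (force) has dimensions [L M T^-2].

Left side: [L M T^-2]
Right side: [L M]

The two sides have different dimensions, so the equation is NOT dimensionally consistent.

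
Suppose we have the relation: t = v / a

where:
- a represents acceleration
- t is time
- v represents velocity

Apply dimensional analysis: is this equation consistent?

Yes

a (acceleration) has dimensions [L T^-2].
t (time) has dimensions [T].
v (velocity) has dimensions [L T^-1].

Left side: [T]
Right side: [T]

Both sides have the same dimensions, so the equation is dimensionally consistent.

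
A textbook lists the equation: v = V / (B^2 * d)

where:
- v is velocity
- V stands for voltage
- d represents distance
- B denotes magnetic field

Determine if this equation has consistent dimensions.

No

v (velocity) has dimensions [L T^-1].
V (voltage) has dimensions [I^-1 L^2 M T^-3].
d (distance) has dimensions [L].
B (magnetic field) has dimensions [I^-1 M T^-2].

Left side: [L T^-1]
Right side: [I L M^-1 T]

The two sides have different dimensions, so the equation is NOT dimensionally consistent.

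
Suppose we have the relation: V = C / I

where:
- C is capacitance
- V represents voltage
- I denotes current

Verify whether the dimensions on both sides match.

No

C (capacitance) has dimensions [I^2 L^-2 M^-1 T^4].
V (voltage) has dimensions [I^-1 L^2 M T^-3].
I (current) has dimensions [I].

Left side: [I^-1 L^2 M T^-3]
Right side: [I L^-2 M^-1 T^4]

The two sides have different dimensions, so the equation is NOT dimensionally consistent.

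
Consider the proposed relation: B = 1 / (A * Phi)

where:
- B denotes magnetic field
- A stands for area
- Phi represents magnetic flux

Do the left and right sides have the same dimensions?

No

B (magnetic field) has dimensions [I^-1 M T^-2].
A (area) has dimensions [L^2].
Phi (magnetic flux) has dimensions [I^-1 L^2 M T^-2].

Left side: [I^-1 M T^-2]
Right side: [I L^-4 M^-1 T^2]

The two sides have different dimensions, so the equation is NOT dimensionally consistent.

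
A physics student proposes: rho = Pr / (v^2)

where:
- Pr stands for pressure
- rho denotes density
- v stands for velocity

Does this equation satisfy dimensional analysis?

Yes

Pr (pressure) has dimensions [L^-1 M T^-2].
rho (density) has dimensions [L^-3 M].
v (velocity) has dimensions [L T^-1].

Left side: [L^-3 M]
Right side: [L^-3 M]

Both sides have the same dimensions, so the equation is dimensionally consistent.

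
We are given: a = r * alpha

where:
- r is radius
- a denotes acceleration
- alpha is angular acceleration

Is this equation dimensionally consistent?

Yes

r (radius) has dimensions [L].
a (acceleration) has dimensions [L T^-2].
alpha (angular acceleration) has dimensions [T^-2].

Left side: [L T^-2]
Right side: [L T^-2]

Both sides have the same dimensions, so the equation is dimensionally consistent.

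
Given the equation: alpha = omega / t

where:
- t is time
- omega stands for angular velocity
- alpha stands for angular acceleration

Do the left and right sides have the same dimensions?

Yes

t (time) has dimensions [T].
omega (angular velocity) has dimensions [T^-1].
alpha (angular acceleration) has dimensions [T^-2].

Left side: [T^-2]
Right side: [T^-2]

Both sides have the same dimensions, so the equation is dimensionally consistent.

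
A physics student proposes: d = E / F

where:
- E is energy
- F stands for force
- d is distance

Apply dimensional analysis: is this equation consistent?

Yes

E (energy) has dimensions [L^2 M T^-2].
F (force) has dimensions [L M T^-2].
d (distance) has dimensions [L].

Left side: [L]
Right side: [L]

Both sides have the same dimensions, so the equation is dimensionally consistent.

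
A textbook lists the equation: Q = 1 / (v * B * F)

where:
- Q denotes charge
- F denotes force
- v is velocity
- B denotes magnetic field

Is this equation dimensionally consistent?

No

Q (charge) has dimensions [I T].
F (force) has dimensions [L M T^-2].
v (velocity) has dimensions [L T^-1].
B (magnetic field) has dimensions [I^-1 M T^-2].

Left side: [I T]
Right side: [I L^-2 M^-2 T^5]

The two sides have different dimensions, so the equation is NOT dimensionally consistent.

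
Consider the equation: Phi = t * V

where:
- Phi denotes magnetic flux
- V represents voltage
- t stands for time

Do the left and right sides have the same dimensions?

Yes

Phi (magnetic flux) has dimensions [I^-1 L^2 M T^-2].
V (voltage) has dimensions [I^-1 L^2 M T^-3].
t (time) has dimensions [T].

Left side: [I^-1 L^2 M T^-2]
Right side: [I^-1 L^2 M T^-2]

Both sides have the same dimensions, so the equation is dimensionally consistent.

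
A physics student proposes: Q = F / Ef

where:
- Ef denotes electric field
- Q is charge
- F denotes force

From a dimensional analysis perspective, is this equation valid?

Yes

Ef (electric field) has dimensions [I^-1 L M T^-3].
Q (charge) has dimensions [I T].
F (force) has dimensions [L M T^-2].

Left side: [I T]
Right side: [I T]

Both sides have the same dimensions, so the equation is dimensionally consistent.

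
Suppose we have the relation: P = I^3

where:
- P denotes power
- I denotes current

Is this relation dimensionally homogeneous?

No

P (power) has dimensions [L^2 M T^-3].
I (current) has dimensions [I].

Left side: [L^2 M T^-3]
Right side: [I^3]

The two sides have different dimensions, so the equation is NOT dimensionally consistent.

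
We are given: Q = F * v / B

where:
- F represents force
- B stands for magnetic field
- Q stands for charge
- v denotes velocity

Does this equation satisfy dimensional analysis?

No

F (force) has dimensions [L M T^-2].
B (magnetic field) has dimensions [I^-1 M T^-2].
Q (charge) has dimensions [I T].
v (velocity) has dimensions [L T^-1].

Left side: [I T]
Right side: [I L^2 T^-1]

The two sides have different dimensions, so the equation is NOT dimensionally consistent.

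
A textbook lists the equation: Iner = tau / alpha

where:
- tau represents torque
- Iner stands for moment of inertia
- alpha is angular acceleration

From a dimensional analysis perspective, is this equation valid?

Yes

tau (torque) has dimensions [L^2 M T^-2].
Iner (moment of inertia) has dimensions [L^2 M].
alpha (angular acceleration) has dimensions [T^-2].

Left side: [L^2 M]
Right side: [L^2 M]

Both sides have the same dimensions, so the equation is dimensionally consistent.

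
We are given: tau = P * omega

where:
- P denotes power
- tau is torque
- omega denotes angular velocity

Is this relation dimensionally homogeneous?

No

P (power) has dimensions [L^2 M T^-3].
tau (torque) has dimensions [L^2 M T^-2].
omega (angular velocity) has dimensions [T^-1].

Left side: [L^2 M T^-2]
Right side: [L^2 M T^-4]

The two sides have different dimensions, so the equation is NOT dimensionally consistent.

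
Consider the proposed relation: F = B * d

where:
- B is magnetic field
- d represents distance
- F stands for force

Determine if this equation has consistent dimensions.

No

B (magnetic field) has dimensions [I^-1 M T^-2].
d (distance) has dimensions [L].
F (force) has dimensions [L M T^-2].

Left side: [L M T^-2]
Right side: [I^-1 L M T^-2]

The two sides have different dimensions, so the equation is NOT dimensionally consistent.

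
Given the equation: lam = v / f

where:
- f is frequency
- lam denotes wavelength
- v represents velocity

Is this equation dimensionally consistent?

Yes

f (frequency) has dimensions [T^-1].
lam (wavelength) has dimensions [L].
v (velocity) has dimensions [L T^-1].

Left side: [L]
Right side: [L]

Both sides have the same dimensions, so the equation is dimensionally consistent.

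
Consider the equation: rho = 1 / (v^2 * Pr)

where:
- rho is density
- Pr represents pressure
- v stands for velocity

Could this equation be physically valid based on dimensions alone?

No

rho (density) has dimensions [L^-3 M].
Pr (pressure) has dimensions [L^-1 M T^-2].
v (velocity) has dimensions [L T^-1].

Left side: [L^-3 M]
Right side: [L^-1 M^-1 T^4]

The two sides have different dimensions, so the equation is NOT dimensionally consistent.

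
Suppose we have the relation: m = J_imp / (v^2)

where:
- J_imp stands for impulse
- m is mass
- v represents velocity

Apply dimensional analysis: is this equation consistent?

No

J_imp (impulse) has dimensions [L M T^-1].
m (mass) has dimensions [M].
v (velocity) has dimensions [L T^-1].

Left side: [M]
Right side: [L^-1 M T]

The two sides have different dimensions, so the equation is NOT dimensionally consistent.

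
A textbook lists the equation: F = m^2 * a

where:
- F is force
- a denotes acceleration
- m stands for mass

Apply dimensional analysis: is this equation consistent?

No

F (force) has dimensions [L M T^-2].
a (acceleration) has dimensions [L T^-2].
m (mass) has dimensions [M].

Left side: [L M T^-2]
Right side: [L M^2 T^-2]

The two sides have different dimensions, so the equation is NOT dimensionally consistent.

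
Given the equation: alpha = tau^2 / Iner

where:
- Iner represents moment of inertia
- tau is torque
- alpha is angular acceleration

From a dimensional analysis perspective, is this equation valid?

No

Iner (moment of inertia) has dimensions [L^2 M].
tau (torque) has dimensions [L^2 M T^-2].
alpha (angular acceleration) has dimensions [T^-2].

Left side: [T^-2]
Right side: [L^2 M T^-4]

The two sides have different dimensions, so the equation is NOT dimensionally consistent.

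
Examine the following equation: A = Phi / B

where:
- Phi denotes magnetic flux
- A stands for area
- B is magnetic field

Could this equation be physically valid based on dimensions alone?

Yes

Phi (magnetic flux) has dimensions [I^-1 L^2 M T^-2].
A (area) has dimensions [L^2].
B (magnetic field) has dimensions [I^-1 M T^-2].

Left side: [L^2]
Right side: [L^2]

Both sides have the same dimensions, so the equation is dimensionally consistent.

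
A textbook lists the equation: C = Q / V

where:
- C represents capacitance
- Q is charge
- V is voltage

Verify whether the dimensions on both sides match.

Yes

C (capacitance) has dimensions [I^2 L^-2 M^-1 T^4].
Q (charge) has dimensions [I T].
V (voltage) has dimensions [I^-1 L^2 M T^-3].

Left side: [I^2 L^-2 M^-1 T^4]
Right side: [I^2 L^-2 M^-1 T^4]

Both sides have the same dimensions, so the equation is dimensionally consistent.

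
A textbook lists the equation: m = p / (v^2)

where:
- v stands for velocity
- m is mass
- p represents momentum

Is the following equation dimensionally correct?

No

v (velocity) has dimensions [L T^-1].
m (mass) has dimensions [M].
p (momentum) has dimensions [L M T^-1].

Left side: [M]
Right side: [L^-1 M T]

The two sides have different dimensions, so the equation is NOT dimensionally consistent.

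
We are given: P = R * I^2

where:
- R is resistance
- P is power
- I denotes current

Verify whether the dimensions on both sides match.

Yes

R (resistance) has dimensions [I^-2 L^2 M T^-3].
P (power) has dimensions [L^2 M T^-3].
I (current) has dimensions [I].

Left side: [L^2 M T^-3]
Right side: [L^2 M T^-3]

Both sides have the same dimensions, so the equation is dimensionally consistent.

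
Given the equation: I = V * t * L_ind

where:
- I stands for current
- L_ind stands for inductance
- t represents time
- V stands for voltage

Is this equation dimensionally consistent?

No

I (current) has dimensions [I].
L_ind (inductance) has dimensions [I^-2 L^2 M T^-2].
t (time) has dimensions [T].
V (voltage) has dimensions [I^-1 L^2 M T^-3].

Left side: [I]
Right side: [I^-3 L^4 M^2 T^-4]

The two sides have different dimensions, so the equation is NOT dimensionally consistent.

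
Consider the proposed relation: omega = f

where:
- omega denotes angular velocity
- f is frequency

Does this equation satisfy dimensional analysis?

Yes

omega (angular velocity) has dimensions [T^-1].
f (frequency) has dimensions [T^-1].

Left side: [T^-1]
Right side: [T^-1]

Both sides have the same dimensions, so the equation is dimensionally consistent.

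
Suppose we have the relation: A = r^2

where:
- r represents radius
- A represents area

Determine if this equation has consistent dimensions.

Yes

r (radius) has dimensions [L].
A (area) has dimensions [L^2].

Left side: [L^2]
Right side: [L^2]

Both sides have the same dimensions, so the equation is dimensionally consistent.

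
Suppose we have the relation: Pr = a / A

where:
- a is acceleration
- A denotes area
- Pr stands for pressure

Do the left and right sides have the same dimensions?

No

a (acceleration) has dimensions [L T^-2].
A (area) has dimensions [L^2].
Pr (pressure) has dimensions [L^-1 M T^-2].

Left side: [L^-1 M T^-2]
Right side: [L^-1 T^-2]

The two sides have different dimensions, so the equation is NOT dimensionally consistent.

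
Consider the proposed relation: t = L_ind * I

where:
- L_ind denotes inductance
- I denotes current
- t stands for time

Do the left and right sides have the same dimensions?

No

L_ind (inductance) has dimensions [I^-2 L^2 M T^-2].
I (current) has dimensions [I].
t (time) has dimensions [T].

Left side: [T]
Right side: [I^-1 L^2 M T^-2]

The two sides have different dimensions, so the equation is NOT dimensionally consistent.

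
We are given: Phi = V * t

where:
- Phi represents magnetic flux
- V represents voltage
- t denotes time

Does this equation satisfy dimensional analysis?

Yes

Phi (magnetic flux) has dimensions [I^-1 L^2 M T^-2].
V (voltage) has dimensions [I^-1 L^2 M T^-3].
t (time) has dimensions [T].

Left side: [I^-1 L^2 M T^-2]
Right side: [I^-1 L^2 M T^-2]

Both sides have the same dimensions, so the equation is dimensionally consistent.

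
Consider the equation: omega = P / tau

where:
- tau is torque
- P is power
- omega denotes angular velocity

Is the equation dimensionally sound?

Yes

tau (torque) has dimensions [L^2 M T^-2].
P (power) has dimensions [L^2 M T^-3].
omega (angular velocity) has dimensions [T^-1].

Left side: [T^-1]
Right side: [T^-1]

Both sides have the same dimensions, so the equation is dimensionally consistent.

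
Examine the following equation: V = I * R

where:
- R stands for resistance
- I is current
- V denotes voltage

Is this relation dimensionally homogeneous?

Yes

R (resistance) has dimensions [I^-2 L^2 M T^-3].
I (current) has dimensions [I].
V (voltage) has dimensions [I^-1 L^2 M T^-3].

Left side: [I^-1 L^2 M T^-3]
Right side: [I^-1 L^2 M T^-3]

Both sides have the same dimensions, so the equation is dimensionally consistent.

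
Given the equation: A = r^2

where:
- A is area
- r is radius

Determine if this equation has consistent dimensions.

Yes

A (area) has dimensions [L^2].
r (radius) has dimensions [L].

Left side: [L^2]
Right side: [L^2]

Both sides have the same dimensions, so the equation is dimensionally consistent.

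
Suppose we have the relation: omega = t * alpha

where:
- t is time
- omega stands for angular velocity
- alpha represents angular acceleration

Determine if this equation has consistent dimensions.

Yes

t (time) has dimensions [T].
omega (angular velocity) has dimensions [T^-1].
alpha (angular acceleration) has dimensions [T^-2].

Left side: [T^-1]
Right side: [T^-1]

Both sides have the same dimensions, so the equation is dimensionally consistent.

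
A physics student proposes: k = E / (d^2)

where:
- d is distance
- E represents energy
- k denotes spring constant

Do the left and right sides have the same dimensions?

Yes

d (distance) has dimensions [L].
E (energy) has dimensions [L^2 M T^-2].
k (spring constant) has dimensions [M T^-2].

Left side: [M T^-2]
Right side: [M T^-2]

Both sides have the same dimensions, so the equation is dimensionally consistent.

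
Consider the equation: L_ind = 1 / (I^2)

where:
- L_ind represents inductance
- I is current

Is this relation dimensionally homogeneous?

No

L_ind (inductance) has dimensions [I^-2 L^2 M T^-2].
I (current) has dimensions [I].

Left side: [I^-2 L^2 M T^-2]
Right side: [I^-2]

The two sides have different dimensions, so the equation is NOT dimensionally consistent.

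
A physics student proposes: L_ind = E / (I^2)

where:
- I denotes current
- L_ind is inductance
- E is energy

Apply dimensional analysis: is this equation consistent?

Yes

I (current) has dimensions [I].
L_ind (inductance) has dimensions [I^-2 L^2 M T^-2].
E (energy) has dimensions [L^2 M T^-2].

Left side: [I^-2 L^2 M T^-2]
Right side: [I^-2 L^2 M T^-2]

Both sides have the same dimensions, so the equation is dimensionally consistent.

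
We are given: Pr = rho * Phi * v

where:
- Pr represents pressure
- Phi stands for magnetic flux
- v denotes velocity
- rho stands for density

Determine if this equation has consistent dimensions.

No

Pr (pressure) has dimensions [L^-1 M T^-2].
Phi (magnetic flux) has dimensions [I^-1 L^2 M T^-2].
v (velocity) has dimensions [L T^-1].
rho (density) has dimensions [L^-3 M].

Left side: [L^-1 M T^-2]
Right side: [I^-1 M^2 T^-3]

The two sides have different dimensions, so the equation is NOT dimensionally consistent.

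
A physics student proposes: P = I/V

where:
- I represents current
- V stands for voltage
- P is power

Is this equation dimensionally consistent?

No

I (current) has dimensions [I].
V (voltage) has dimensions [I^-1 L^2 M T^-3].
P (power) has dimensions [L^2 M T^-3].

Left side: [L^2 M T^-3]
Right side: [I^2 L^-2 M^-1 T^3]

The two sides have different dimensions, so the equation is NOT dimensionally consistent.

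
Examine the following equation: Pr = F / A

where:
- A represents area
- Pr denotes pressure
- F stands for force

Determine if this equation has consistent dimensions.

Yes

A (area) has dimensions [L^2].
Pr (pressure) has dimensions [L^-1 M T^-2].
F (force) has dimensions [L M T^-2].

Left side: [L^-1 M T^-2]
Right side: [L^-1 M T^-2]

Both sides have the same dimensions, so the equation is dimensionally consistent.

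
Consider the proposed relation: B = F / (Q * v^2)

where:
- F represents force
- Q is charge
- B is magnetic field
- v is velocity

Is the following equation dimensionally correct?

No

F (force) has dimensions [L M T^-2].
Q (charge) has dimensions [I T].
B (magnetic field) has dimensions [I^-1 M T^-2].
v (velocity) has dimensions [L T^-1].

Left side: [I^-1 M T^-2]
Right side: [I^-1 L^-1 M T^-1]

The two sides have different dimensions, so the equation is NOT dimensionally consistent.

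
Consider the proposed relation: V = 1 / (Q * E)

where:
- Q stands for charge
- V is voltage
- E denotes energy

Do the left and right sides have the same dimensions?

No

Q (charge) has dimensions [I T].
V (voltage) has dimensions [I^-1 L^2 M T^-3].
E (energy) has dimensions [L^2 M T^-2].

Left side: [I^-1 L^2 M T^-3]
Right side: [I^-1 L^-2 M^-1 T]

The two sides have different dimensions, so the equation is NOT dimensionally consistent.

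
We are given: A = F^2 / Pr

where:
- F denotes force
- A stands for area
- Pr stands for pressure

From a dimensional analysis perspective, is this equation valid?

No

F (force) has dimensions [L M T^-2].
A (area) has dimensions [L^2].
Pr (pressure) has dimensions [L^-1 M T^-2].

Left side: [L^2]
Right side: [L^3 M T^-2]

The two sides have different dimensions, so the equation is NOT dimensionally consistent.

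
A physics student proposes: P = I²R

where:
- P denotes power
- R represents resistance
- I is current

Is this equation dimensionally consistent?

Yes

P (power) has dimensions [L^2 M T^-3].
R (resistance) has dimensions [I^-2 L^2 M T^-3].
I (current) has dimensions [I].

Left side: [L^2 M T^-3]
Right side: [L^2 M T^-3]

Both sides have the same dimensions, so the equation is dimensionally consistent.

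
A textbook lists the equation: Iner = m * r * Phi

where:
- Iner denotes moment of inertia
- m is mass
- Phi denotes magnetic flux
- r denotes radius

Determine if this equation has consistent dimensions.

No

Iner (moment of inertia) has dimensions [L^2 M].
m (mass) has dimensions [M].
Phi (magnetic flux) has dimensions [I^-1 L^2 M T^-2].
r (radius) has dimensions [L].

Left side: [L^2 M]
Right side: [I^-1 L^3 M^2 T^-2]

The two sides have different dimensions, so the equation is NOT dimensionally consistent.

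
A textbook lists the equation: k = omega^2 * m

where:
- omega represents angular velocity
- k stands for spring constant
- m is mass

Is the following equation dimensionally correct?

Yes

omega (angular velocity) has dimensions [T^-1].
k (spring constant) has dimensions [M T^-2].
m (mass) has dimensions [M].

Left side: [M T^-2]
Right side: [M T^-2]

Both sides have the same dimensions, so the equation is dimensionally consistent.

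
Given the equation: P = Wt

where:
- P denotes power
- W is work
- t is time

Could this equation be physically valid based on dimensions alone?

No

P (power) has dimensions [L^2 M T^-3].
W (work) has dimensions [L^2 M T^-2].
t (time) has dimensions [T].

Left side: [L^2 M T^-3]
Right side: [L^2 M T^-1]

The two sides have different dimensions, so the equation is NOT dimensionally consistent.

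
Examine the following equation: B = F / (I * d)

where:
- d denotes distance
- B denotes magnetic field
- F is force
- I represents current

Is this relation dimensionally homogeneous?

Yes

d (distance) has dimensions [L].
B (magnetic field) has dimensions [I^-1 M T^-2].
F (force) has dimensions [L M T^-2].
I (current) has dimensions [I].

Left side: [I^-1 M T^-2]
Right side: [I^-1 M T^-2]

Both sides have the same dimensions, so the equation is dimensionally consistent.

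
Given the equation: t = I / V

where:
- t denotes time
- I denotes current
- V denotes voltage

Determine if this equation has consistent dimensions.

No

t (time) has dimensions [T].
I (current) has dimensions [I].
V (voltage) has dimensions [I^-1 L^2 M T^-3].

Left side: [T]
Right side: [I^2 L^-2 M^-1 T^3]

The two sides have different dimensions, so the equation is NOT dimensionally consistent.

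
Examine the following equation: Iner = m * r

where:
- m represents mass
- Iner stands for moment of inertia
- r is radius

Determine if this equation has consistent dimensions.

No

m (mass) has dimensions [M].
Iner (moment of inertia) has dimensions [L^2 M].
r (radius) has dimensions [L].

Left side: [L^2 M]
Right side: [L M]

The two sides have different dimensions, so the equation is NOT dimensionally consistent.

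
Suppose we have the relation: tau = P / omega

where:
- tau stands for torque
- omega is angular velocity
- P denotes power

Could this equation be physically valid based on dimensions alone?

Yes

tau (torque) has dimensions [L^2 M T^-2].
omega (angular velocity) has dimensions [T^-1].
P (power) has dimensions [L^2 M T^-3].

Left side: [L^2 M T^-2]
Right side: [L^2 M T^-2]

Both sides have the same dimensions, so the equation is dimensionally consistent.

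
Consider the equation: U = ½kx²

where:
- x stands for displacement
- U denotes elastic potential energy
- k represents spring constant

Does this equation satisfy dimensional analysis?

Yes

x (displacement) has dimensions [L].
U (elastic potential energy) has dimensions [L^2 M T^-2].
k (spring constant) has dimensions [M T^-2].

Left side: [L^2 M T^-2]
Right side: [L^2 M T^-2]

Both sides have the same dimensions, so the equation is dimensionally consistent.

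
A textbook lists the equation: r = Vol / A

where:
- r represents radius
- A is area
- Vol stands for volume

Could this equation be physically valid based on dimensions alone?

Yes

r (radius) has dimensions [L].
A (area) has dimensions [L^2].
Vol (volume) has dimensions [L^3].

Left side: [L]
Right side: [L]

Both sides have the same dimensions, so the equation is dimensionally consistent.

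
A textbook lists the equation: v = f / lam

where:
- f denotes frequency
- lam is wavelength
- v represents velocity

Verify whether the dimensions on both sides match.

No

f (frequency) has dimensions [T^-1].
lam (wavelength) has dimensions [L].
v (velocity) has dimensions [L T^-1].

Left side: [L T^-1]
Right side: [L^-1 T^-1]

The two sides have different dimensions, so the equation is NOT dimensionally consistent.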